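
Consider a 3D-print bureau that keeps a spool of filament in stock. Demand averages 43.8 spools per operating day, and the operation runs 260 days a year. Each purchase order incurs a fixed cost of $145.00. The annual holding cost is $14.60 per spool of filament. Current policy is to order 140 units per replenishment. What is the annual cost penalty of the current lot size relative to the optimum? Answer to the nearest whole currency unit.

Extra cost ≈ $5,873 per year

Annual demand D = 43.8 × 260 = 11,388.
EOQ = √(2DS/H) = √(2 × 11,388 × 145 / 14.6) ≈ 475.60.
Cost at Q* = (D/Q*)S + (Q*/2)H = √(2DSH) ≈ $6,943.83.
Cost at Q = 140: (11,388/140)×145 + (140/2)×14.6 = $11,794.71 + $1,022.00 = $12,816.71.
Excess = $12,816.71 − $6,943.83 = $5,872.88.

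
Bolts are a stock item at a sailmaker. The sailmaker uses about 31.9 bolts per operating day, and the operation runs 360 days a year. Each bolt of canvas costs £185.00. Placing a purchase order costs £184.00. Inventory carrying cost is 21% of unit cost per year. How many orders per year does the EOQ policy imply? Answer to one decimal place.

Annual demand D = 31.9 × 360 = 11,484.
Holding cost H = 0.21 × £185.00 = £38.8500 per unit per year.
EOQ = √(2DS/H) = √(2 × 11,484 × 184 / 38.85) ≈ 329.82.
Orders per year = D / Q* = 11,484 / 329.82 ≈ 34.819.

N ≈ 34.8 orders per year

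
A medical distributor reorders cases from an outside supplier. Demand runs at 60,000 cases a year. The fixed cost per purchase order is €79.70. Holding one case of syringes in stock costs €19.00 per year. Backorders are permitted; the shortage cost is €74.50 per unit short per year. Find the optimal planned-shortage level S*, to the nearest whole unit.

S* ≈ 162 cases

With planned backorders, Q* = √(2DS/H) · √((H+B)/B).
√(2DS/H) = √(2 × 60,000 × 79.7 / 19) = 709.485.
√((H+B)/B) = √((19+74.5)/74.5) = 1.1203.
Q* ≈ 794.823.
S* = Q* · H/(H+B) = 794.823 × 19/93.5 ≈ 161.515.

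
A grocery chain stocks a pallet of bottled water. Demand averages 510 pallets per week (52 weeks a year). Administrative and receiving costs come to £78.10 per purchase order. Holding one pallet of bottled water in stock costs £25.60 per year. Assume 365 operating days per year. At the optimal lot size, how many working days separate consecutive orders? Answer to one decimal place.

Annual demand D = 510 × 52 = 26,520.
The optimal lot size = √(2DS/H) = √(2 × 26,520 × 78.1 / 25.6) ≈ 402.26.
Cycle time = Q*/D × 365 = 402.26 / 26,520 × 365 ≈ 5.536 days.

T ≈ 5.5 days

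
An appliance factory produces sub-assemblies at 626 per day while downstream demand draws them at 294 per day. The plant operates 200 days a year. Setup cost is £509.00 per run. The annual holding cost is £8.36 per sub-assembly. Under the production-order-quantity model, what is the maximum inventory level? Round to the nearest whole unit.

Annual demand D = 294 × 200 = 58,800.
Production build-up factor (1 − d/p) = 1 − 294/626 = 0.5304.
Q* = √(2DS / (H(1 − d/p))) = √(2 × 58,800 × 509 / (8.36 × 0.5304)).
= √(59,858,400 / 4.4337) ≈ 3674.325.
Maximum inventory = Q*(1 − d/p) = 3674.325 × 0.5304 ≈ 1948.683.

I_max ≈ 1,949 sub-assemblies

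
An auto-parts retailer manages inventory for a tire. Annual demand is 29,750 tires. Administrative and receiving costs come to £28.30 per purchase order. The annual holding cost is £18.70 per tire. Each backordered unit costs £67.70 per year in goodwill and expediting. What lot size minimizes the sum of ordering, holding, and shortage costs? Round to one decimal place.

With planned backorders, Q* = √(2DS/H) · √((H+B)/B).
√(2DS/H) = √(2 × 29,750 × 28.3 / 18.7) = 300.076.
√((H+B)/B) = √((18.7+67.7)/67.7) = 1.1297.
Q* ≈ 338.995.

Q* ≈ 339.0 tires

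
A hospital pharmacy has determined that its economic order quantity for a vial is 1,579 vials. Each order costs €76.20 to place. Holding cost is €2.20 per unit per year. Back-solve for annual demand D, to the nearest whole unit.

Squaring Q* = √(2DS/H) gives Q*² = 2DS/H.
From Q* = √(2DS/H): D = Q*²H / (2S) = 1,579² × 2.2 / (2 × 76.2) = 35991.668.

D ≈ 35,992 vials per year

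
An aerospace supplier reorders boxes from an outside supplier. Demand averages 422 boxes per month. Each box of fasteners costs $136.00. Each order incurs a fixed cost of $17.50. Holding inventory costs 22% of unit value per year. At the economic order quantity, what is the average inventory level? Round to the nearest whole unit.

Average inventory ≈ 38 boxes

Annual demand D = 422 × 12 = 5,064.
Holding cost H = 0.22 × $136.00 = $29.9200 per unit per year.
Q* = √(2DS/H) = √(2 × 5,064 × 17.5 / 29.92) ≈ 76.97.
Average inventory = Q*/2 ≈ 76.97 / 2 = 38.483.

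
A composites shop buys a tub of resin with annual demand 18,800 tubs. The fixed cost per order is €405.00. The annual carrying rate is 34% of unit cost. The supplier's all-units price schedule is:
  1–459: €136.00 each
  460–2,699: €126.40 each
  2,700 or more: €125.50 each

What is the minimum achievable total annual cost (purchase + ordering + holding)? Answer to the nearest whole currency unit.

Holding cost per unit per year at price C is H = 0.34·C.
Candidates are each tier's EOQ (if it falls in that tier) and each price-break quantity.
Tier 1 (€136.00): EOQ = 573.9 exceeds tier's upper bound 459, so this tier is dominated.
EOQ at €126.40 = 595.3 (feasible in tier 2): TC = 18,800×€126.40 + (18,800/595.3)×405 + (595.3/2)×0.34×€126.40 = €2,401,902.00.
EOQ at €125.50 = 597.4 < 2700, so use break Q=2700: TC = 18,800×€125.50 + (18,800/2700.0)×405 + (2700.0/2)×0.34×€125.50 = €2,419,824.50.
Lowest total cost among the candidates is at Q = 595.3.

TC* ≈ €2,401,902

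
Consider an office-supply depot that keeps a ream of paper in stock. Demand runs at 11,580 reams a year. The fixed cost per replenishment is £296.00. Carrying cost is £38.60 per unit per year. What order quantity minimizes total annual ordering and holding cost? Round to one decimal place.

Q* ≈ 421.4 reams

EOQ = √(2DS / H) = √(2 × 11,580 × 296 / 38.6).
= √(6,855,360 / 38.6) = √177,600 ≈ 421.426.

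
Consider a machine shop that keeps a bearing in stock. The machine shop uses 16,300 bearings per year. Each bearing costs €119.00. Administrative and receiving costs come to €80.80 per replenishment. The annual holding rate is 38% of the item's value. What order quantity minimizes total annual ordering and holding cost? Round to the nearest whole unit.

Q* ≈ 241 bearings

Holding cost H = 0.38 × €119.00 = €45.2200 per unit per year.
EOQ = √(2DS / H) = √(2 × 16,300 × 80.8 / 45.22).
= √(2,634,080 / 45.22) = √58,250.3317 ≈ 241.351.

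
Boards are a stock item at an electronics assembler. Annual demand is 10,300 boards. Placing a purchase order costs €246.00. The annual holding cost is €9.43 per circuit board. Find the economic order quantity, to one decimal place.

EOQ = √(2DS / H) = √(2 × 10,300 × 246 / 9.43).
= √(5,067,600 / 9.43) = √537,391.3043 ≈ 733.070.

Q* ≈ 733.1 boards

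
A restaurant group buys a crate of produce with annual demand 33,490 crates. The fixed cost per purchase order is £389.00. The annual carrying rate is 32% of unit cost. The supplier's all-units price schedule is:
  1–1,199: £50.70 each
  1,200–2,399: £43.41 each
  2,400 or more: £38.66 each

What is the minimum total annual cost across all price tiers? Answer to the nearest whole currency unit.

TC* ≈ £1,314,997

Holding cost per unit per year at price C is H = 0.32·C.
Evaluate total cost at each tier's feasible EOQ or, if the EOQ is below the tier, at the tier's minimum quantity.
Tier 1 (£50.70): EOQ = 1267.3 exceeds tier's upper bound 1199, so this tier is dominated.
EOQ at £43.41 = 1369.5 (feasible in tier 2): TC = 33,490×£43.41 + (33,490/1369.5)×389 + (1369.5/2)×0.32×£43.41 = £1,472,825.58.
EOQ at £38.66 = 1451.2 < 2400, so use break Q=2400: TC = 33,490×£38.66 + (33,490/2400.0)×389 + (2400.0/2)×0.32×£38.66 = £1,314,997.01.
Lowest total cost among the candidates is at Q = 2400.0.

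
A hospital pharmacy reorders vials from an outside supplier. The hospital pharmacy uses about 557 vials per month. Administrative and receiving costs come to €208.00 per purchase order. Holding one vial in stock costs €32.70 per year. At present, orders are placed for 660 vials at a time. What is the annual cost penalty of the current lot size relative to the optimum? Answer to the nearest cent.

Annual demand D = 557 × 12 = 6,684.
EOQ = √(2DS/H) = √(2 × 6,684 × 208 / 32.7) ≈ 291.60.
Cost at Q* = (D/Q*)S + (Q*/2)H = √(2DSH) ≈ €9,535.40.
Cost at Q = 660: (6,684/660)×208 + (660/2)×32.7 = €2,106.47 + €10,791.00 = €12,897.47.
Excess = €12,897.47 − €9,535.40 = €3,362.08.

Extra cost ≈ €3,362.08 per year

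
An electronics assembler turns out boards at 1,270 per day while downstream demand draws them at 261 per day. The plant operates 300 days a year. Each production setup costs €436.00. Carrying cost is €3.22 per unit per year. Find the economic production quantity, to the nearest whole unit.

Q* ≈ 5,166 boards

Annual demand D = 261 × 300 = 78,300.
Production build-up factor (1 − d/p) = 1 − 261/1,270 = 0.7945.
Q* = √(2DS / (H(1 − d/p))) = √(2 × 78,300 × 436 / (3.22 × 0.7945)).
= √(68,277,600 / 2.5583) ≈ 5166.155.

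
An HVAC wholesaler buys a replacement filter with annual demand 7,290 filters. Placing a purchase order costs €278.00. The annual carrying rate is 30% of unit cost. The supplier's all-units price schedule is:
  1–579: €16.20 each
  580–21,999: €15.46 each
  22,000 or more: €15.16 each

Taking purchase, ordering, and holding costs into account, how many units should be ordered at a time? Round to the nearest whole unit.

Q* ≈ 935 filters

Holding cost per unit per year at price C is H = 0.30·C.
Candidates are each tier's EOQ (if it falls in that tier) and each price-break quantity.
Tier 1 (€16.20): EOQ = 913.2 exceeds tier's upper bound 579, so this tier is dominated.
EOQ at €15.46 = 934.8 (feasible in tier 2): TC = 7,290×€15.46 + (7,290/934.8)×278 + (934.8/2)×0.30×€15.46 = €117,039.17.
EOQ at €15.16 = 944.0 < 22000, so use break Q=22000: TC = 7,290×€15.16 + (7,290/22000.0)×278 + (22000.0/2)×0.30×€15.16 = €160,636.52.
Lowest total cost is €117,039.17 at Q = 934.8.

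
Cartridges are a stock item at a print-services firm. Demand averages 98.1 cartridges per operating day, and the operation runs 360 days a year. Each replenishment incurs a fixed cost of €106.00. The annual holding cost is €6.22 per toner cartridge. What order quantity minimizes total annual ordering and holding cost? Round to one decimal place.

Annual demand D = 98.1 × 360 = 35,316.
EOQ = √(2DS / H) = √(2 × 35,316 × 106 / 6.22).
= √(7,486,992 / 6.22) = √1,203,696.463 ≈ 1097.131.

Q* ≈ 1,097.1 cartridges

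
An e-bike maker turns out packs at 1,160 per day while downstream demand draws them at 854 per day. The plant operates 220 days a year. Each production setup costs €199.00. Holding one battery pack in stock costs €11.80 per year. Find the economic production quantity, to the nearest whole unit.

Q* ≈ 4,901 packs

Annual demand D = 854 × 220 = 187,880.
Production build-up factor (1 − d/p) = 1 − 854/1,160 = 0.2638.
Q* = √(2DS / (H(1 − d/p))) = √(2 × 187,880 × 199 / (11.8 × 0.2638)).
= √(74,776,240 / 3.1128) ≈ 4901.275.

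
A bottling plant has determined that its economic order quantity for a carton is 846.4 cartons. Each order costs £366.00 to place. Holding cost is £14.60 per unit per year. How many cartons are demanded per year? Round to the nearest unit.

D ≈ 14,289 cartons per year

Squaring Q* = √(2DS/H) gives Q*² = 2DS/H.
From Q* = √(2DS/H): D = Q*²H / (2S) = 846.4² × 14.6 / (2 × 366) = 14288.712.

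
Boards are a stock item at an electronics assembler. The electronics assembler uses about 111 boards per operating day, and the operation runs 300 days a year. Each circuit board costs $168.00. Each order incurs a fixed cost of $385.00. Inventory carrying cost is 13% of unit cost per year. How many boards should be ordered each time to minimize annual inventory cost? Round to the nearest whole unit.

Q* ≈ 1,084 boards

Annual demand D = 111 × 300 = 33,300.
Holding cost H = 0.13 × $168.00 = $21.8400 per unit per year.
EOQ = √(2DS / H) = √(2 × 33,300 × 385 / 21.84).
= √(25,641,000 / 21.84) = √1,174,038.4615 ≈ 1083.531.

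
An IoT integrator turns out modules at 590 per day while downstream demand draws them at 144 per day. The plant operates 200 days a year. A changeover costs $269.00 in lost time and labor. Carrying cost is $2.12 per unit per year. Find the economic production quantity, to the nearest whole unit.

Annual demand D = 144 × 200 = 28,800.
Production build-up factor (1 − d/p) = 1 − 144/590 = 0.7559.
Q* = √(2DS / (H(1 − d/p))) = √(2 × 28,800 × 269 / (2.12 × 0.7559)).
= √(15,494,400 / 1.6026) ≈ 3109.410.

Q* ≈ 3,109 modules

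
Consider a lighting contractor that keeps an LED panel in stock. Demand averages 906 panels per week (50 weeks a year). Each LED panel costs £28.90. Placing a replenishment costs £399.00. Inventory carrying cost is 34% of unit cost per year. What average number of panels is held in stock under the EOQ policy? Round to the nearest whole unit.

Average inventory ≈ 959 panels

Annual demand D = 906 × 50 = 45,300.
Holding cost H = 0.34 × £28.90 = £9.8260 per unit per year.
Q* = √(2DS/H) = √(2 × 45,300 × 399 / 9.826) ≈ 1918.06.
Average inventory = Q*/2 ≈ 1918.06 / 2 = 959.030.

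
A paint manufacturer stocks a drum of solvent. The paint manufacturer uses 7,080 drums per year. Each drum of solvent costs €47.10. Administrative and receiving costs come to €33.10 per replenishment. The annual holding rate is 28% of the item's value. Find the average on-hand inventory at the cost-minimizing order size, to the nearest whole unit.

Holding cost H = 0.28 × €47.10 = €13.1880 per unit per year.
EOQ = √(2DS/H) = √(2 × 7,080 × 33.1 / 13.188) ≈ 188.52.
Average inventory = Q*/2 ≈ 188.52 / 2 = 94.260.

Average inventory ≈ 94 drums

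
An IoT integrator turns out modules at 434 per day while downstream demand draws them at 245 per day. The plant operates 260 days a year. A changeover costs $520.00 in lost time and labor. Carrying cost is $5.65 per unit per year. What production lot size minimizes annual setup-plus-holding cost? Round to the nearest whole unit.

Q* ≈ 5,189 modules

Annual demand D = 245 × 260 = 63,700.
Production build-up factor (1 − d/p) = 1 − 245/434 = 0.4355.
Q* = √(2DS / (H(1 − d/p))) = √(2 × 63,700 × 520 / (5.65 × 0.4355)).
= √(66,248,000 / 2.4605) ≈ 5188.910.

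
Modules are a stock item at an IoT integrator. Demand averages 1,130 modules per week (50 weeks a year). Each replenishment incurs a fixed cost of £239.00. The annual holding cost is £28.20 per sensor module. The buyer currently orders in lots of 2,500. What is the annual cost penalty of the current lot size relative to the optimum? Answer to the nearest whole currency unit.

Extra cost ≈ £13,054 per year

Annual demand D = 1,130 × 50 = 56,500.
EOQ = √(2DS/H) = √(2 × 56,500 × 239 / 28.2) ≈ 978.62.
Cost at Q* = (D/Q*)S + (Q*/2)H = √(2DSH) ≈ £27,597.05.
Cost at Q = 2,500: (56,500/2,500)×239 + (2,500/2)×28.2 = £5,401.40 + £35,250.00 = £40,651.40.
Excess = £40,651.40 − £27,597.05 = £13,054.35.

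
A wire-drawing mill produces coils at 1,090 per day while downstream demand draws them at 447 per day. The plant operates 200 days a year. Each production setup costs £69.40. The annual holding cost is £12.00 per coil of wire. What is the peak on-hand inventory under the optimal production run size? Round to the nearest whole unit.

Annual demand D = 447 × 200 = 89,400.
Production build-up factor (1 − d/p) = 1 − 447/1,090 = 0.5899.
Q* = √(2DS / (H(1 − d/p))) = √(2 × 89,400 × 69.4 / (12 × 0.5899)).
= √(12,408,720 / 7.0789) ≈ 1323.978.
Maximum inventory = Q*(1 − d/p) = 1323.978 × 0.5899 ≈ 781.025.

I_max ≈ 781 coils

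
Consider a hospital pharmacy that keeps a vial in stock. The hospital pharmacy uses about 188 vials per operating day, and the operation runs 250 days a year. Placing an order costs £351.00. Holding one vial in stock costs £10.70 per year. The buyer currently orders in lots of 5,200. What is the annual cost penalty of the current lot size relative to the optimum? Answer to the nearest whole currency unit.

Extra cost ≈ £12,203 per year

Annual demand D = 188 × 250 = 47,000.
EOQ = √(2DS/H) = √(2 × 47,000 × 351 / 10.7) ≈ 1756.00.
Cost at Q* = (D/Q*)S + (Q*/2)H = √(2DSH) ≈ £18,789.25.
Cost at Q = 5,200: (47,000/5,200)×351 + (5,200/2)×10.7 = £3,172.50 + £27,820.00 = £30,992.50.
Excess = £30,992.50 − £18,789.25 = £12,203.25.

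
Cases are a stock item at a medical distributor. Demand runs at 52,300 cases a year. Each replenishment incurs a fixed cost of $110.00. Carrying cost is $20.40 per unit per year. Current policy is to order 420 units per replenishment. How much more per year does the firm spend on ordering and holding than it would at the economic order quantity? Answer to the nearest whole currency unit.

EOQ = √(2DS/H) = √(2 × 52,300 × 110 / 20.4) ≈ 751.01.
Cost at Q* = (D/Q*)S + (Q*/2)H = √(2DSH) ≈ $15,320.65.
Cost at Q = 420: (52,300/420)×110 + (420/2)×20.4 = $13,697.62 + $4,284.00 = $17,981.62.
Excess = $17,981.62 − $15,320.65 = $2,660.97.

Extra cost ≈ $2,661 per year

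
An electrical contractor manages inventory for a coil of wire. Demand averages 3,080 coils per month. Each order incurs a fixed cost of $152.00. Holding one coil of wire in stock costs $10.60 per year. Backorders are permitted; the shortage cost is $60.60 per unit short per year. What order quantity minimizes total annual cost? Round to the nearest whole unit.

Q* ≈ 1,116 coils

Annual demand D = 3,080 × 12 = 36,960.
With planned backorders, Q* = √(2DS/H) · √((H+B)/B).
√(2DS/H) = √(2 × 36,960 × 152 / 10.6) = 1029.556.
√((H+B)/B) = √((10.6+60.6)/60.6) = 1.0839.
Q* ≈ 1115.973.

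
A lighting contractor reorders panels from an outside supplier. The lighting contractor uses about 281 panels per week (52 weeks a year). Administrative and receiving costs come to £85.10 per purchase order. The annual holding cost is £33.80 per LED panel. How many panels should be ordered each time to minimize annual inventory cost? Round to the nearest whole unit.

Q* ≈ 271 panels

Annual demand D = 281 × 52 = 14,612.
EOQ = √(2DS / H) = √(2 × 14,612 × 85.1 / 33.8).
= √(2,486,962.4 / 33.8) = √73,578.7692 ≈ 271.254.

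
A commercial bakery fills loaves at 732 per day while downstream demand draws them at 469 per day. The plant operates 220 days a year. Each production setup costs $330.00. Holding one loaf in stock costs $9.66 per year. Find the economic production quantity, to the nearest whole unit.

Annual demand D = 469 × 220 = 103,180.
Production build-up factor (1 − d/p) = 1 − 469/732 = 0.3593.
Q* = √(2DS / (H(1 − d/p))) = √(2 × 103,180 × 330 / (9.66 × 0.3593)).
= √(68,098,800 / 3.4707) ≈ 4429.542.

Q* ≈ 4,430 loaves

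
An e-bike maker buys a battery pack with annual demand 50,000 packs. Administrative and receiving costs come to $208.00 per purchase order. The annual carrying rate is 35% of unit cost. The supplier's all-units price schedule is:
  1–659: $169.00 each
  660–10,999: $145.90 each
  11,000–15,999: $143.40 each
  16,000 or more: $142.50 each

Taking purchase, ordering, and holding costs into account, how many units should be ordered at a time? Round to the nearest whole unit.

Q* ≈ 660 packs

Holding cost per unit per year at price C is H = 0.35·C.
Candidates are each tier's EOQ (if it falls in that tier) and each price-break quantity.
EOQ at $169.00 = 593.0 (feasible in tier 1): TC = 50,000×$169.00 + (50,000/593.0)×208 + (593.0/2)×0.35×$169.00 = $8,485,075.92.
EOQ at $145.90 = 638.2 < 660, so use break Q=660: TC = 50,000×$145.90 + (50,000/660.0)×208 + (660.0/2)×0.35×$145.90 = $7,327,609.03.
EOQ at $143.40 = 643.8 < 11000, so use break Q=11000: TC = 50,000×$143.40 + (50,000/11000.0)×208 + (11000.0/2)×0.35×$143.40 = $7,446,990.45.
EOQ at $142.50 = 645.8 < 16000, so use break Q=16000: TC = 50,000×$142.50 + (50,000/16000.0)×208 + (16000.0/2)×0.35×$142.50 = $7,524,650.00.
Lowest total cost is $7,327,609.03 at Q = 660.0.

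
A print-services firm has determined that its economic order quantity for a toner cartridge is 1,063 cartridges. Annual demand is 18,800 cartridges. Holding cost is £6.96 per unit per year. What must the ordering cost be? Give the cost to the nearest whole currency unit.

Invert the EOQ relation Q*² = 2DS/H.
From Q* = √(2DS/H): S = Q*²H / (2D) = 1,063² × 6.96 / (2 × 18,800) = 209.1645.

S ≈ £209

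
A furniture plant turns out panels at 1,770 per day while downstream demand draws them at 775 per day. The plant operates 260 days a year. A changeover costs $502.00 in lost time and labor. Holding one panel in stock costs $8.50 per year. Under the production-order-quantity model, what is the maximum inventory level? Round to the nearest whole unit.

Annual demand D = 775 × 260 = 201,500.
Production build-up factor (1 − d/p) = 1 − 775/1,770 = 0.5621.
Q* = √(2DS / (H(1 − d/p))) = √(2 × 201,500 × 502 / (8.5 × 0.5621)).
= √(202,306,000 / 4.7782) ≈ 6506.838.
Maximum inventory = Q*(1 − d/p) = 6506.838 × 0.5621 ≈ 3657.799.

I_max ≈ 3,658 panels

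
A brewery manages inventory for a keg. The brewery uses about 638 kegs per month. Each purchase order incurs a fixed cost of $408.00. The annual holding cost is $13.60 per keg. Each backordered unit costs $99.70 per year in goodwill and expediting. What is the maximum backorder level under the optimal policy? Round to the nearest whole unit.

S* ≈ 87 kegs

Annual demand D = 638 × 12 = 7,656.
With planned backorders, Q* = √(2DS/H) · √((H+B)/B).
√(2DS/H) = √(2 × 7,656 × 408 / 13.6) = 677.761.
√((H+B)/B) = √((13.6+99.7)/99.7) = 1.0660.
Q* ≈ 722.510.
S* = Q* · H/(H+B) = 722.510 × 13.6/113.3 ≈ 86.727.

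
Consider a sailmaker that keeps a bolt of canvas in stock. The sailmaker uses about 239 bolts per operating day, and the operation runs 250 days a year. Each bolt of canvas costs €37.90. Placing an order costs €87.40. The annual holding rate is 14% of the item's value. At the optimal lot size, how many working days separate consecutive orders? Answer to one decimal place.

T ≈ 5.9 days

Annual demand D = 239 × 250 = 59,750.
Holding cost H = 0.14 × €37.90 = €5.3060 per unit per year.
Q* = √(2DS/H) = √(2 × 59,750 × 87.4 / 5.306) ≈ 1402.99.
Cycle time = Q*/D × 250 = 1402.99 / 59,750 × 250 ≈ 5.870 days.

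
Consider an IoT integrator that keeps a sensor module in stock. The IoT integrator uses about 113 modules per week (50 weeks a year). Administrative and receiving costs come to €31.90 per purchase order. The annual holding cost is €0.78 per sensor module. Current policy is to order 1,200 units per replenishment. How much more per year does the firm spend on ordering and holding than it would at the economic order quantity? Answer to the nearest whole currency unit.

Annual demand D = 113 × 50 = 5,650.
EOQ = √(2DS/H) = √(2 × 5,650 × 31.9 / 0.78) ≈ 679.81.
Cost at Q* = (D/Q*)S + (Q*/2)H = √(2DSH) ≈ €530.25.
Cost at Q = 1,200: (5,650/1,200)×31.9 + (1,200/2)×0.78 = €150.20 + €468.00 = €618.20.
Excess = €618.20 − €530.25 = €87.94.

Extra cost ≈ €88 per year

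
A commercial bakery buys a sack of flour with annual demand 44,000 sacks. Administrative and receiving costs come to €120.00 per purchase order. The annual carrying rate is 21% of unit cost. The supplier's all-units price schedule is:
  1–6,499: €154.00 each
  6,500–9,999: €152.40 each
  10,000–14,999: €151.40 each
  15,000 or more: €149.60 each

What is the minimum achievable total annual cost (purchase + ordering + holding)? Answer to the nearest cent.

Holding cost per unit per year at price C is H = 0.21·C.
Candidates are each tier's EOQ (if it falls in that tier) and each price-break quantity.
EOQ at €154.00 = 571.4 (feasible in tier 1): TC = 44,000×€154.00 + (44,000/571.4)×120 + (571.4/2)×0.21×€154.00 = €6,794,480.00.
EOQ at €152.40 = 574.4 < 6500, so use break Q=6500: TC = 44,000×€152.40 + (44,000/6500.0)×120 + (6500.0/2)×0.21×€152.40 = €6,810,425.31.
EOQ at €151.40 = 576.3 < 10000, so use break Q=10000: TC = 44,000×€151.40 + (44,000/10000.0)×120 + (10000.0/2)×0.21×€151.40 = €6,821,098.00.
EOQ at €149.60 = 579.8 < 15000, so use break Q=15000: TC = 44,000×€149.60 + (44,000/15000.0)×120 + (15000.0/2)×0.21×€149.60 = €6,818,372.00.
Lowest total cost among the candidates is at Q = 571.4.

TC* ≈ €6,794,480.00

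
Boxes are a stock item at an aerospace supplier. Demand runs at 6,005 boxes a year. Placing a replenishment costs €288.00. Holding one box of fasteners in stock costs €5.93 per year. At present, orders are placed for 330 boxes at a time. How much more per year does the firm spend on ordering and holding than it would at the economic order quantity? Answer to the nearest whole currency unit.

Extra cost ≈ €1,690 per year

EOQ = √(2DS/H) = √(2 × 6,005 × 288 / 5.93) ≈ 763.73.
Cost at Q* = (D/Q*)S + (Q*/2)H = √(2DSH) ≈ €4,528.92.
Cost at Q = 330: (6,005/330)×288 + (330/2)×5.93 = €5,240.73 + €978.45 = €6,219.18.
Excess = €6,219.18 − €4,528.92 = €1,690.25.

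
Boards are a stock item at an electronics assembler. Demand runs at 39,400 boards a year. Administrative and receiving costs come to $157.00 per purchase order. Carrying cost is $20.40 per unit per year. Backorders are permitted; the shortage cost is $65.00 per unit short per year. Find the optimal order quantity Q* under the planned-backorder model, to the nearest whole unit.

Q* ≈ 893 boards

With planned backorders, Q* = √(2DS/H) · √((H+B)/B).
√(2DS/H) = √(2 × 39,400 × 157 / 20.4) = 778.750.
√((H+B)/B) = √((20.4+65)/65) = 1.1462.
Q* ≈ 892.627.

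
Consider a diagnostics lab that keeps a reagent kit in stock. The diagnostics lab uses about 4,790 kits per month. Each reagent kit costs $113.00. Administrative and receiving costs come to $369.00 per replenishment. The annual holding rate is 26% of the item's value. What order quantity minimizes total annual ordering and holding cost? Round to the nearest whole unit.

Q* ≈ 1,202 kits

Annual demand D = 4,790 × 12 = 57,480.
Holding cost H = 0.26 × $113.00 = $29.3800 per unit per year.
EOQ = √(2DS / H) = √(2 × 57,480 × 369 / 29.38).
= √(42,420,240 / 29.38) = √1,443,847.5153 ≈ 1201.602.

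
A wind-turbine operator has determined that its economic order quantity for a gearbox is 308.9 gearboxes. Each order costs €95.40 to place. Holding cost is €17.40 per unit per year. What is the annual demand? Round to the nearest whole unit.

D ≈ 8,702 gearboxes per year

Invert the EOQ relation Q*² = 2DS/H.
From Q* = √(2DS/H): D = Q*²H / (2S) = 308.9² × 17.4 / (2 × 95.4) = 8701.752.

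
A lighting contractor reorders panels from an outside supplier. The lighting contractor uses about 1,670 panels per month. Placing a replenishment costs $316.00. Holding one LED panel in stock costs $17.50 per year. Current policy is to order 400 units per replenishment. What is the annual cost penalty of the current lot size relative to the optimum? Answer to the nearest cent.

Annual demand D = 1,670 × 12 = 20,040.
EOQ = √(2DS/H) = √(2 × 20,040 × 316 / 17.5) ≈ 850.72.
Cost at Q* = (D/Q*)S + (Q*/2)H = √(2DSH) ≈ $14,887.66.
Cost at Q = 400: (20,040/400)×316 + (400/2)×17.5 = $15,831.60 + $3,500.00 = $19,331.60.
Excess = $19,331.60 − $14,887.66 = $4,443.94.

Extra cost ≈ $4,443.94 per year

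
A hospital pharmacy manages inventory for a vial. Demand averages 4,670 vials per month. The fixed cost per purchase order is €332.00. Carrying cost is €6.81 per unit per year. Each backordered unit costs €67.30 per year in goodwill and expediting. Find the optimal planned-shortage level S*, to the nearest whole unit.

S* ≈ 225 vials

Annual demand D = 4,670 × 12 = 56,040.
With planned backorders, Q* = √(2DS/H) · √((H+B)/B).
√(2DS/H) = √(2 × 56,040 × 332 / 6.81) = 2337.543.
√((H+B)/B) = √((6.81+67.3)/67.3) = 1.0494.
Q* ≈ 2452.960.
S* = Q* · H/(H+B) = 2452.960 × 6.81/74.11 ≈ 225.404.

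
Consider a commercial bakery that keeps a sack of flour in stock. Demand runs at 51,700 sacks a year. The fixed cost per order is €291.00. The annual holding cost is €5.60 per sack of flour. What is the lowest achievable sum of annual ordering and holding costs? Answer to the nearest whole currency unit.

TC* ≈ €12,981

Q* = √(2DS/H) = √(2 × 51,700 × 291 / 5.6) ≈ 2318.00.
At Q*, ordering cost (D/Q*)S equals holding cost (Q*/2)H, each = √(DSH/2).
Minimum total = √(2DSH) = √(2 × 51,700 × 291 × 5.6) ≈ 12980.780.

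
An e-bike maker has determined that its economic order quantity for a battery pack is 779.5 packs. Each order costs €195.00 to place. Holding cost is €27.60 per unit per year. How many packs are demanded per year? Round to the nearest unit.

Invert the EOQ relation Q*² = 2DS/H.
From Q* = √(2DS/H): D = Q*²H / (2S) = 779.5² × 27.6 / (2 × 195) = 43000.818.

D ≈ 43,001 packs per year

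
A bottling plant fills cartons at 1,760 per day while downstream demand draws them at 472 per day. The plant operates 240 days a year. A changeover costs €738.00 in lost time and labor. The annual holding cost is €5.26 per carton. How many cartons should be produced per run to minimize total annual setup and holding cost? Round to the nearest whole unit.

Q* ≈ 6,591 cartons

Annual demand D = 472 × 240 = 113,280.
Production build-up factor (1 − d/p) = 1 − 472/1,760 = 0.7318.
Q* = √(2DS / (H(1 − d/p))) = √(2 × 113,280 × 738 / (5.26 × 0.7318)).
= √(167,201,280 / 3.8494) ≈ 6590.606.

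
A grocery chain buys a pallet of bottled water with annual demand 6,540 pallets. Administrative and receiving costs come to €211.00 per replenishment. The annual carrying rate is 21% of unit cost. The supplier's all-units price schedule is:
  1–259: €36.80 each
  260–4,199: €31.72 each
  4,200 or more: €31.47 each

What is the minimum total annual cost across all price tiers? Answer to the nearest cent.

Holding cost per unit per year at price C is H = 0.21·C.
For each price level, check whether its EOQ is feasible; otherwise the best quantity at that price is the breakpoint.
Tier 1 (€36.80): EOQ = 597.6 exceeds tier's upper bound 259, so this tier is dominated.
EOQ at €31.72 = 643.7 (feasible in tier 2): TC = 6,540×€31.72 + (6,540/643.7)×211 + (643.7/2)×0.21×€31.72 = €211,736.47.
EOQ at €31.47 = 646.2 < 4200, so use break Q=4200: TC = 6,540×€31.47 + (6,540/4200.0)×211 + (4200.0/2)×0.21×€31.47 = €220,020.63.
Lowest total cost among the candidates is at Q = 643.7.

TC* ≈ €211,736.47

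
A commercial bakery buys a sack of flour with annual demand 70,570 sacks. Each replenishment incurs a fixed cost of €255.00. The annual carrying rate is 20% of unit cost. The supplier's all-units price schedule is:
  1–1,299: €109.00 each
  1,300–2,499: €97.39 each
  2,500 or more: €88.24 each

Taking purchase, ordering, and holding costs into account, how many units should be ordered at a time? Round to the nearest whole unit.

Q* ≈ 2,500 sacks

Holding cost per unit per year at price C is H = 0.20·C.
Evaluate total cost at each tier's feasible EOQ or, if the EOQ is below the tier, at the tier's minimum quantity.
EOQ at €109.00 = 1284.9 (feasible in tier 1): TC = 70,570×€109.00 + (70,570/1284.9)×255 + (1284.9/2)×0.20×€109.00 = €7,720,140.66.
EOQ at €97.39 = 1359.3 (feasible in tier 2): TC = 70,570×€97.39 + (70,570/1359.3)×255 + (1359.3/2)×0.20×€97.39 = €6,899,289.21.
EOQ at €88.24 = 1428.1 < 2500, so use break Q=2500: TC = 70,570×€88.24 + (70,570/2500.0)×255 + (2500.0/2)×0.20×€88.24 = €6,256,354.94.
Lowest total cost is €6,256,354.94 at Q = 2500.0.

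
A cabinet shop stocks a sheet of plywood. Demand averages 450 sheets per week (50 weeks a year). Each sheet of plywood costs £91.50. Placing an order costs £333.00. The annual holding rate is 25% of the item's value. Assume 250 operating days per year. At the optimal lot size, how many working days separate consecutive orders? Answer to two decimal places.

T ≈ 8.99 days

Annual demand D = 450 × 50 = 22,500.
Holding cost H = 0.25 × £91.50 = £22.8750 per unit per year.
The optimal lot size = √(2DS/H) = √(2 × 22,500 × 333 / 22.875) ≈ 809.37.
Cycle time = Q*/D × 250 = 809.37 / 22,500 × 250 ≈ 8.993 days.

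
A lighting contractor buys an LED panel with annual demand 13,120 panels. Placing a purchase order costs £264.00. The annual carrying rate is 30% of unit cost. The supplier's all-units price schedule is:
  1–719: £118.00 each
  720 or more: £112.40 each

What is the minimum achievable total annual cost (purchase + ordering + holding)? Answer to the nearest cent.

TC* ≈ £1,491,637.87

Holding cost per unit per year at price C is H = 0.30·C.
Evaluate total cost at each tier's feasible EOQ or, if the EOQ is below the tier, at the tier's minimum quantity.
EOQ at £118.00 = 442.4 (feasible in tier 1): TC = 13,120×£118.00 + (13,120/442.4)×264 + (442.4/2)×0.30×£118.00 = £1,563,819.77.
EOQ at £112.40 = 453.3 < 720, so use break Q=720: TC = 13,120×£112.40 + (13,120/720.0)×264 + (720.0/2)×0.30×£112.40 = £1,491,637.87.
Lowest total cost among the candidates is at Q = 720.0.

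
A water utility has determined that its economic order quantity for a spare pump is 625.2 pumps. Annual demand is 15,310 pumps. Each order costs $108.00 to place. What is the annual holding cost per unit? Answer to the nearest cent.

The basic EOQ model gives Q* = √(2DS/H); rearrange for the unknown.
From Q* = √(2DS/H): H = 2DS / Q*² = 2 × 15,310 × 108 / 625.2² = 8.4604.

H ≈ $8.46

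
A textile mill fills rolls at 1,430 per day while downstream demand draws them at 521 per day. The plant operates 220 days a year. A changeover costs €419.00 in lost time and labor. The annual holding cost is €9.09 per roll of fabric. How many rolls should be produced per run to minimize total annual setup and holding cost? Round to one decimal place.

Annual demand D = 521 × 220 = 114,620.
Production build-up factor (1 − d/p) = 1 − 521/1,430 = 0.6357.
Q* = √(2DS / (H(1 − d/p))) = √(2 × 114,620 × 419 / (9.09 × 0.6357)).
= √(96,051,560 / 5.7782) ≈ 4077.147.

Q* ≈ 4,077.1 rolls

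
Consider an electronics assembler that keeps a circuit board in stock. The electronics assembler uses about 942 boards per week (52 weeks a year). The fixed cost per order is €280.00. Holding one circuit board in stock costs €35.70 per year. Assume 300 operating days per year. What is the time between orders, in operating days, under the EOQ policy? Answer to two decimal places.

T ≈ 5.37 days

Annual demand D = 942 × 52 = 48,984.
Q* = √(2DS/H) = √(2 × 48,984 × 280 / 35.7) ≈ 876.57.
Cycle time = Q*/D × 300 = 876.57 / 48,984 × 300 ≈ 5.369 days.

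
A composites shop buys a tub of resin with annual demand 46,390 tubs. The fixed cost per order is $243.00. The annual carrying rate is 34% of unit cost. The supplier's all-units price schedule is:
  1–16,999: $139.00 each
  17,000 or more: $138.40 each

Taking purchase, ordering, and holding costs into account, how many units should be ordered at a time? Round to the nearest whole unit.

Q* ≈ 691 tubs

Holding cost per unit per year at price C is H = 0.34·C.
For each price level, check whether its EOQ is feasible; otherwise the best quantity at that price is the breakpoint.
EOQ at $139.00 = 690.7 (feasible in tier 1): TC = 46,390×$139.00 + (46,390/690.7)×243 + (690.7/2)×0.34×$139.00 = $6,480,852.03.
EOQ at $138.40 = 692.2 < 17000, so use break Q=17000: TC = 46,390×$138.40 + (46,390/17000.0)×243 + (17000.0/2)×0.34×$138.40 = $6,821,015.10.
Lowest total cost is $6,480,852.03 at Q = 690.7.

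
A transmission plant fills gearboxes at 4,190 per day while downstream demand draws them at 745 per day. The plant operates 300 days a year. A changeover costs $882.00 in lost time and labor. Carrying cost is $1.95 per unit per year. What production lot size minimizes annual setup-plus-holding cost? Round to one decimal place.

Q* ≈ 15,681.3 gearboxes

Annual demand D = 745 × 300 = 223,500.
Production build-up factor (1 − d/p) = 1 − 745/4,190 = 0.8222.
Q* = √(2DS / (H(1 − d/p))) = √(2 × 223,500 × 882 / (1.95 × 0.8222)).
= √(394,254,000 / 1.6033) ≈ 15681.339.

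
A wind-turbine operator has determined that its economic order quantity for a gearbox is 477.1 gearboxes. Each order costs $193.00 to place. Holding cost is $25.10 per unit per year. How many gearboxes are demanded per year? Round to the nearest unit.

D ≈ 14,801 gearboxes per year

Squaring Q* = √(2DS/H) gives Q*² = 2DS/H.
From Q* = √(2DS/H): D = Q*²H / (2S) = 477.1² × 25.1 / (2 × 193) = 14801.484.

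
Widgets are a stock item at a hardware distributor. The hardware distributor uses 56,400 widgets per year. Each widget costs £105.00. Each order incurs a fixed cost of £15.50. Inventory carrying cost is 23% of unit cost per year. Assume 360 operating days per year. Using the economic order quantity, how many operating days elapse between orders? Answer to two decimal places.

Holding cost H = 0.23 × £105.00 = £24.1500 per unit per year.
EOQ = √(2DS/H) = √(2 × 56,400 × 15.5 / 24.15) ≈ 269.07.
Cycle time = Q*/D × 360 = 269.07 / 56,400 × 360 ≈ 1.717 days.

T ≈ 1.72 days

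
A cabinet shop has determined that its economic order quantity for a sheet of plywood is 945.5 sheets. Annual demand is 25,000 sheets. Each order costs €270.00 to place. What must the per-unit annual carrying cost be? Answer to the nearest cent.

The basic EOQ model gives Q* = √(2DS/H); rearrange for the unknown.
From Q* = √(2DS/H): H = 2DS / Q*² = 2 × 25,000 × 270 / 945.5² = 15.1012.

H ≈ €15.10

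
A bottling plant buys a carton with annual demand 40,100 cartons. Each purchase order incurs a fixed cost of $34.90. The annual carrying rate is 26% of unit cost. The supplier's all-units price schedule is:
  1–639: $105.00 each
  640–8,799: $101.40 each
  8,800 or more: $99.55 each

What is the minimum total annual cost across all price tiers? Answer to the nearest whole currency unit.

Holding cost per unit per year at price C is H = 0.26·C.
For each price level, check whether its EOQ is feasible; otherwise the best quantity at that price is the breakpoint.
EOQ at $105.00 = 320.2 (feasible in tier 1): TC = 40,100×$105.00 + (40,100/320.2)×34.9 + (320.2/2)×0.26×$105.00 = $4,219,241.40.
EOQ at $101.40 = 325.8 < 640, so use break Q=640: TC = 40,100×$101.40 + (40,100/640.0)×34.9 + (640.0/2)×0.26×$101.40 = $4,076,763.18.
EOQ at $99.55 = 328.8 < 8800, so use break Q=8800: TC = 40,100×$99.55 + (40,100/8800.0)×34.9 + (8800.0/2)×0.26×$99.55 = $4,105,999.23.
Lowest total cost among the candidates is at Q = 640.0.

TC* ≈ $4,076,763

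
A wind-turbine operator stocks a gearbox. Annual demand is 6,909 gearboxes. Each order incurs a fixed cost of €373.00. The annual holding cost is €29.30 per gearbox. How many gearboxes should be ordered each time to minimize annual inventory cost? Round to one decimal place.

Q* ≈ 419.4 gearboxes

EOQ = √(2DS / H) = √(2 × 6,909 × 373 / 29.3).
= √(5,154,114 / 29.3) = √175,908.3276 ≈ 419.414.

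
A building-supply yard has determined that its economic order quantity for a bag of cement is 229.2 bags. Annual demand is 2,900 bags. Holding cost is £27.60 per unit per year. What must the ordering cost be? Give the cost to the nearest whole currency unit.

S ≈ £250

Squaring Q* = √(2DS/H) gives Q*² = 2DS/H.
From Q* = √(2DS/H): S = Q*²H / (2D) = 229.2² × 27.6 / (2 × 2,900) = 249.9829.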